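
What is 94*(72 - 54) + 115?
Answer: 1807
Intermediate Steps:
94*(72 - 54) + 115 = 94*18 + 115 = 1692 + 115 = 1807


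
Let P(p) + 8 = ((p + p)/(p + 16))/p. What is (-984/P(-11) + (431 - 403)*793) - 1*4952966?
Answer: -93682018/19 ≈ -4.9306e+6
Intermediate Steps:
P(p) = -8 + 2/(16 + p) (P(p) = -8 + ((p + p)/(p + 16))/p = -8 + ((2*p)/(16 + p))/p = -8 + (2*p/(16 + p))/p = -8 + 2/(16 + p))
(-984/P(-11) + (431 - 403)*793) - 1*4952966 = (-984*(16 - 11)/(2*(-63 - 4*(-11))) + (431 - 403)*793) - 1*4952966 = (-984*5/(2*(-63 + 44)) + 28*793) - 4952966 = (-984/(2*(⅕)*(-19)) + 22204) - 4952966 = (-984/(-38/5) + 22204) - 4952966 = (-984*(-5/38) + 22204) - 4952966 = (2460/19 + 22204) - 4952966 = 424336/19 - 4952966 = -93682018/19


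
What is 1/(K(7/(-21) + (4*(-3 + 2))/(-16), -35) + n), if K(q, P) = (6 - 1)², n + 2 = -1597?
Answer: -1/1574 ≈ -0.00063532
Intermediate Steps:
n = -1599 (n = -2 - 1597 = -1599)
K(q, P) = 25 (K(q, P) = 5² = 25)
1/(K(7/(-21) + (4*(-3 + 2))/(-16), -35) + n) = 1/(25 - 1599) = 1/(-1574) = -1/1574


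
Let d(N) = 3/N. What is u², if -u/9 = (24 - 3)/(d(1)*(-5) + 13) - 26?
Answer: 431649/4 ≈ 1.0791e+5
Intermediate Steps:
u = 657/2 (u = -9*((24 - 3)/((3/1)*(-5) + 13) - 26) = -9*(21/((3*1)*(-5) + 13) - 26) = -9*(21/(3*(-5) + 13) - 26) = -9*(21/(-15 + 13) - 26) = -9*(21/(-2) - 26) = -9*(21*(-½) - 26) = -9*(-21/2 - 26) = -9*(-73/2) = 657/2 ≈ 328.50)
u² = (657/2)² = 431649/4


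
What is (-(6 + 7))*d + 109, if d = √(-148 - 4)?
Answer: 109 - 26*I*√38 ≈ 109.0 - 160.27*I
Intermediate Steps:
d = 2*I*√38 (d = √(-152) = 2*I*√38 ≈ 12.329*I)
(-(6 + 7))*d + 109 = (-(6 + 7))*(2*I*√38) + 109 = (-1*13)*(2*I*√38) + 109 = -26*I*√38 + 109 = 109 - 26*I*√38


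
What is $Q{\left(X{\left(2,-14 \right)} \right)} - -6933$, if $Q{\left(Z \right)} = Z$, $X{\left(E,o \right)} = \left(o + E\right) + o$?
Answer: $6907$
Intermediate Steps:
$X{\left(E,o \right)} = E + 2 o$ ($X{\left(E,o \right)} = \left(E + o\right) + o = E + 2 o$)
$Q{\left(X{\left(2,-14 \right)} \right)} - -6933 = \left(2 + 2 \left(-14\right)\right) - -6933 = \left(2 - 28\right) + 6933 = -26 + 6933 = 6907$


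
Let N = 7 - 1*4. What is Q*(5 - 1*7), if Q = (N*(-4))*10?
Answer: 240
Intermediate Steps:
N = 3 (N = 7 - 4 = 3)
Q = -120 (Q = (3*(-4))*10 = -12*10 = -120)
Q*(5 - 1*7) = -120*(5 - 1*7) = -120*(5 - 7) = -120*(-2) = 240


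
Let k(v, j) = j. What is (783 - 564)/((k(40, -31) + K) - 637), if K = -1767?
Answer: -219/2435 ≈ -0.089938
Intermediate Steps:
(783 - 564)/((k(40, -31) + K) - 637) = (783 - 564)/((-31 - 1767) - 637) = 219/(-1798 - 637) = 219/(-2435) = 219*(-1/2435) = -219/2435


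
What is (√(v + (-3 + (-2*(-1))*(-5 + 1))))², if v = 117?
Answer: 106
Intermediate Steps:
(√(v + (-3 + (-2*(-1))*(-5 + 1))))² = (√(117 + (-3 + (-2*(-1))*(-5 + 1))))² = (√(117 + (-3 + 2*(-4))))² = (√(117 + (-3 - 8)))² = (√(117 - 11))² = (√106)² = 106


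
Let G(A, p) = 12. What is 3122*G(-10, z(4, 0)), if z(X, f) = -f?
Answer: 37464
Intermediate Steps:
3122*G(-10, z(4, 0)) = 3122*12 = 37464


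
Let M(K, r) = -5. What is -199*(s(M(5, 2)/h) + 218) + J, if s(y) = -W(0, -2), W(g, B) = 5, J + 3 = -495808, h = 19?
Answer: -538198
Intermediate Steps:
J = -495811 (J = -3 - 495808 = -495811)
s(y) = -5 (s(y) = -1*5 = -5)
-199*(s(M(5, 2)/h) + 218) + J = -199*(-5 + 218) - 495811 = -199*213 - 495811 = -42387 - 495811 = -538198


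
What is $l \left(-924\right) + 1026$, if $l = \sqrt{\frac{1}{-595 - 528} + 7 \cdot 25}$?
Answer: $1026 - \frac{5544 \sqrt{6130457}}{1123} \approx -11197.0$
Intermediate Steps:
$l = \frac{6 \sqrt{6130457}}{1123}$ ($l = \sqrt{\frac{1}{-1123} + 175} = \sqrt{- \frac{1}{1123} + 175} = \sqrt{\frac{196524}{1123}} = \frac{6 \sqrt{6130457}}{1123} \approx 13.229$)
$l \left(-924\right) + 1026 = \frac{6 \sqrt{6130457}}{1123} \left(-924\right) + 1026 = - \frac{5544 \sqrt{6130457}}{1123} + 1026 = 1026 - \frac{5544 \sqrt{6130457}}{1123}$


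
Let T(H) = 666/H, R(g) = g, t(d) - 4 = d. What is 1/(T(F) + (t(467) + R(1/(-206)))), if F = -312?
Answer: 5356/2511217 ≈ 0.0021328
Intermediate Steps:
t(d) = 4 + d
1/(T(F) + (t(467) + R(1/(-206)))) = 1/(666/(-312) + ((4 + 467) + 1/(-206))) = 1/(666*(-1/312) + (471 - 1/206)) = 1/(-111/52 + 97025/206) = 1/(2511217/5356) = 5356/2511217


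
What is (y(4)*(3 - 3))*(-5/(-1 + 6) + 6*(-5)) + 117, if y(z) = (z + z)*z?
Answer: 117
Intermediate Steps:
y(z) = 2*z² (y(z) = (2*z)*z = 2*z²)
(y(4)*(3 - 3))*(-5/(-1 + 6) + 6*(-5)) + 117 = ((2*4²)*(3 - 3))*(-5/(-1 + 6) + 6*(-5)) + 117 = ((2*16)*0)*(-5/5 - 30) + 117 = (32*0)*((⅕)*(-5) - 30) + 117 = 0*(-1 - 30) + 117 = 0*(-31) + 117 = 0 + 117 = 117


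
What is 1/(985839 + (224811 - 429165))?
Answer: 1/781485 ≈ 1.2796e-6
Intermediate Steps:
1/(985839 + (224811 - 429165)) = 1/(985839 - 204354) = 1/781485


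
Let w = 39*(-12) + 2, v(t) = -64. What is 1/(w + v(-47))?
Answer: -1/530 ≈ -0.0018868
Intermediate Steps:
w = -466 (w = -468 + 2 = -466)
1/(w + v(-47)) = 1/(-466 - 64) = 1/(-530) = -1/530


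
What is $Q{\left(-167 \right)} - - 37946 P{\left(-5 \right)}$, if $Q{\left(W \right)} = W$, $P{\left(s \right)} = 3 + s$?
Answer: $-76059$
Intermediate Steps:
$Q{\left(-167 \right)} - - 37946 P{\left(-5 \right)} = -167 - - 37946 \left(3 - 5\right) = -167 - \left(-37946\right) \left(-2\right) = -167 - 75892 = -76059$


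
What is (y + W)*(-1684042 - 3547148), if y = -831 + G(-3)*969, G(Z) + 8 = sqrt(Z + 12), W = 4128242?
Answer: -21565926033540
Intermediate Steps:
G(Z) = -8 + sqrt(12 + Z) (G(Z) = -8 + sqrt(Z + 12) = -8 + sqrt(12 + Z))
y = -5676 (y = -831 + (-8 + sqrt(12 - 3))*969 = -831 + (-8 + sqrt(9))*969 = -831 + (-8 + 3)*969 = -831 - 5*969 = -831 - 4845 = -5676)
(y + W)*(-1684042 - 3547148) = (-5676 + 4128242)*(-1684042 - 3547148) = 4122566*(-5231190) = -21565926033540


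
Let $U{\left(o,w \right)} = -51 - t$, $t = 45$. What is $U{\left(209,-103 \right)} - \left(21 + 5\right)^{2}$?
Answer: $-772$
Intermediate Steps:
$U{\left(o,w \right)} = -96$ ($U{\left(o,w \right)} = -51 - 45 = -96$)
$U{\left(209,-103 \right)} - \left(21 + 5\right)^{2} = -96 - \left(21 + 5\right)^{2} = -96 - 26^{2} = -96 - 676 = -772$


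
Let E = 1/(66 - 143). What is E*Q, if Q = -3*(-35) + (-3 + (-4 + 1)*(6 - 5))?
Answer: -9/7 ≈ -1.2857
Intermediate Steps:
E = -1/77 (E = 1/(-77) = -1/77 ≈ -0.012987)
Q = 99 (Q = 105 + (-3 - 3*1) = 105 + (-3 - 3) = 105 - 6 = 99)
E*Q = -1/77*99 = -9/7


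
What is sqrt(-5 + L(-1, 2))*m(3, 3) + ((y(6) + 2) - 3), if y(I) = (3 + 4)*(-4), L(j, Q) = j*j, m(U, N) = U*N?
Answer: -29 + 18*I ≈ -29.0 + 18.0*I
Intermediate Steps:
m(U, N) = N*U
L(j, Q) = j**2
y(I) = -28 (y(I) = 7*(-4) = -28)
sqrt(-5 + L(-1, 2))*m(3, 3) + ((y(6) + 2) - 3) = sqrt(-5 + (-1)**2)*(3*3) + ((-28 + 2) - 3) = sqrt(-5 + 1)*9 + (-26 - 3) = sqrt(-4)*9 - 29 = (2*I)*9 - 29 = 18*I - 29 = -29 + 18*I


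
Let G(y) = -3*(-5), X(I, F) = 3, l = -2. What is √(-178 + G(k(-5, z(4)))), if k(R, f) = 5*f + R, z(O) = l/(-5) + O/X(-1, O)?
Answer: I*√163 ≈ 12.767*I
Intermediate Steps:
z(O) = ⅖ + O/3 (z(O) = -2/(-5) + O/3 = -2*(-⅕) + O*(⅓) = ⅖ + O/3)
k(R, f) = R + 5*f
G(y) = 15
√(-178 + G(k(-5, z(4)))) = √(-178 + 15) = √(-163) = I*√163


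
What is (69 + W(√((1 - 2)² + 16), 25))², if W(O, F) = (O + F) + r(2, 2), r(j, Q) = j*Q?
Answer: (98 + √17)² ≈ 10429.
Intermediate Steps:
r(j, Q) = Q*j
W(O, F) = 4 + F + O (W(O, F) = (O + F) + 2*2 = (F + O) + 4 = 4 + F + O)
(69 + W(√((1 - 2)² + 16), 25))² = (69 + (4 + 25 + √((1 - 2)² + 16)))² = (69 + (4 + 25 + √((-1)² + 16)))² = (69 + (4 + 25 + √(1 + 16)))² = (69 + (4 + 25 + √17))² = (69 + (29 + √17))² = (98 + √17)²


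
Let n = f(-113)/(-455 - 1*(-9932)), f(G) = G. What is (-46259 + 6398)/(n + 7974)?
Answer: -377762697/75569485 ≈ -4.9989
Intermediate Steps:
n = -113/9477 (n = -113/(-455 - 1*(-9932)) = -113/(-455 + 9932) = -113/9477 ≈ -0.011924)
(-46259 + 6398)/(n + 7974) = (-46259 + 6398)/(-113/9477 + 7974) = -39861/75569485/9477 = -39861*9477/75569485 = -377762697/75569485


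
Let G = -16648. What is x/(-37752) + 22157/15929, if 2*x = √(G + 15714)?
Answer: 22157/15929 - I*√934/75504 ≈ 1.391 - 0.00040477*I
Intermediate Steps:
x = I*√934/2 (x = √(-16648 + 15714)/2 = √(-934)/2 = (I*√934)/2 = I*√934/2 ≈ 15.281*I)
x/(-37752) + 22157/15929 = (I*√934/2)/(-37752) + 22157/15929 = (I*√934/2)*(-1/37752) + 22157*(1/15929) = -I*√934/75504 + 22157/15929 = 22157/15929 - I*√934/75504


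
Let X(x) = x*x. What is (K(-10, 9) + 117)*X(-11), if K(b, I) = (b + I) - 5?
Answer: 13431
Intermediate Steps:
K(b, I) = -5 + I + b (K(b, I) = (I + b) - 5 = -5 + I + b)
X(x) = x²
(K(-10, 9) + 117)*X(-11) = ((-5 + 9 - 10) + 117)*(-11)² = (-6 + 117)*121 = 111*121 = 13431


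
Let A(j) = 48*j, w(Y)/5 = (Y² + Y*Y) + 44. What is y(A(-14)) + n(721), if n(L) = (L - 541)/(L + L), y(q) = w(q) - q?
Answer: 3256563862/721 ≈ 4.5167e+6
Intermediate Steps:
w(Y) = 220 + 10*Y² (w(Y) = 5*((Y² + Y*Y) + 44) = 5*((Y² + Y²) + 44) = 5*(2*Y² + 44) = 5*(44 + 2*Y²) = 220 + 10*Y²)
y(q) = 220 - q + 10*q² (y(q) = (220 + 10*q²) - q = 220 - q + 10*q²)
n(L) = (-541 + L)/(2*L) (n(L) = (-541 + L)/((2*L)) = (-541 + L)*(1/(2*L)) = (-541 + L)/(2*L))
y(A(-14)) + n(721) = (220 - 48*(-14) + 10*(48*(-14))²) + (½)*(-541 + 721)/721 = (220 - 1*(-672) + 10*(-672)²) + (½)*(1/721)*180 = (220 + 672 + 10*451584) + 90/721 = (220 + 672 + 4515840) + 90/721 = 4516732 + 90/721 = 3256563862/721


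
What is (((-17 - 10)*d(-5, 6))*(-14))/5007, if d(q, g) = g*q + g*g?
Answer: 756/1669 ≈ 0.45297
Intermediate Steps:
d(q, g) = g**2 + g*q (d(q, g) = g*q + g**2 = g**2 + g*q)
(((-17 - 10)*d(-5, 6))*(-14))/5007 = (((-17 - 10)*(6*(6 - 5)))*(-14))/5007 = (-162*(-14))*(1/5007) = (-27*6*(-14))*(1/5007) = -162*(-14)*(1/5007) = 2268*(1/5007) = 756/1669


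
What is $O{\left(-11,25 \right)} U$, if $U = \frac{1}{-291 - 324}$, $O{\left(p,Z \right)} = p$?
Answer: $\frac{11}{615} \approx 0.017886$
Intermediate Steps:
$U = - \frac{1}{615}$ ($U = \frac{1}{-291 - 324} = \frac{1}{-615} = - \frac{1}{615} \approx -0.001626$)
$O{\left(-11,25 \right)} U = \left(-11\right) \left(- \frac{1}{615}\right) = \frac{11}{615}$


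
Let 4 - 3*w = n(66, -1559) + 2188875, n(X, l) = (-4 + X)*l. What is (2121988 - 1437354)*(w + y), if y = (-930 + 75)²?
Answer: 69053554508/3 ≈ 2.3018e+10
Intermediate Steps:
n(X, l) = l*(-4 + X)
w = -2092213/3 (w = 4/3 - (-1559*(-4 + 66) + 2188875)/3 = 4/3 - (-1559*62 + 2188875)/3 = 4/3 - (-96658 + 2188875)/3 = 4/3 - ⅓*2092217 = 4/3 - 2092217/3 = -2092213/3 ≈ -6.9740e+5)
y = 731025 (y = (-855)² = 731025)
(2121988 - 1437354)*(w + y) = (2121988 - 1437354)*(-2092213/3 + 731025) = 684634*(100862/3) = 69053554508/3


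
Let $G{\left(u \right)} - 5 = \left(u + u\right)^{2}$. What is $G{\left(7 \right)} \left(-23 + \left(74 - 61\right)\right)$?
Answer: $-2010$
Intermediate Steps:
$G{\left(u \right)} = 5 + 4 u^{2}$ ($G{\left(u \right)} = 5 + \left(u + u\right)^{2} = 5 + \left(2 u\right)^{2} = 5 + 4 u^{2}$)
$G{\left(7 \right)} \left(-23 + \left(74 - 61\right)\right) = \left(5 + 4 \cdot 7^{2}\right) \left(-23 + \left(74 - 61\right)\right) = \left(5 + 4 \cdot 49\right) \left(-23 + 13\right) = \left(5 + 196\right) \left(-10\right) = 201 \left(-10\right) = -2010$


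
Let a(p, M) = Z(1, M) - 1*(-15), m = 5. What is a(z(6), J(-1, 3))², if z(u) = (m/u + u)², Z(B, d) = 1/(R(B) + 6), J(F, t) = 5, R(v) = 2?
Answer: 14641/64 ≈ 228.77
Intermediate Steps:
Z(B, d) = ⅛ (Z(B, d) = 1/(2 + 6) = 1/8 = ⅛)
z(u) = (u + 5/u)² (z(u) = (5/u + u)² = (u + 5/u)²)
a(p, M) = 121/8 (a(p, M) = ⅛ - 1*(-15) = ⅛ + 15 = 121/8)
a(z(6), J(-1, 3))² = (121/8)² = 14641/64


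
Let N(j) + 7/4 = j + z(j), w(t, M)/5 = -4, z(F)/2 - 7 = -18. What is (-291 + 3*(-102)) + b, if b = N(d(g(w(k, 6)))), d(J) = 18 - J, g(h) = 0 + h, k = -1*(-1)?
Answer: -2331/4 ≈ -582.75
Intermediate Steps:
z(F) = -22 (z(F) = 14 + 2*(-18) = 14 - 36 = -22)
k = 1
w(t, M) = -20 (w(t, M) = 5*(-4) = -20)
g(h) = h
N(j) = -95/4 + j (N(j) = -7/4 + (j - 22) = -7/4 + (-22 + j) = -95/4 + j)
b = 57/4 (b = -95/4 + (18 - 1*(-20)) = -95/4 + (18 + 20) = -95/4 + 38 = 57/4 ≈ 14.250)
(-291 + 3*(-102)) + b = (-291 + 3*(-102)) + 57/4 = (-291 - 306) + 57/4 = -597 + 57/4 = -2331/4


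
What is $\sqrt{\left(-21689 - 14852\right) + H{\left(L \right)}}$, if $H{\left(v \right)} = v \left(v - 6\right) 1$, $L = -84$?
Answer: $i \sqrt{28981} \approx 170.24 i$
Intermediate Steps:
$H{\left(v \right)} = v \left(-6 + v\right)$ ($H{\left(v \right)} = v \left(v - 6\right) 1 = v \left(-6 + v\right) 1 = v \left(-6 + v\right)$)
$\sqrt{\left(-21689 - 14852\right) + H{\left(L \right)}} = \sqrt{\left(-21689 - 14852\right) - 84 \left(-6 - 84\right)} = \sqrt{-36541 - -7560} = \sqrt{-36541 + 7560} = \sqrt{-28981} = i \sqrt{28981}$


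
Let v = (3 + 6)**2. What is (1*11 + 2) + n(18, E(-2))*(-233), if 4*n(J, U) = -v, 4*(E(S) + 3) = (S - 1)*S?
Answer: 18925/4 ≈ 4731.3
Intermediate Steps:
E(S) = -3 + S*(-1 + S)/4 (E(S) = -3 + ((S - 1)*S)/4 = -3 + ((-1 + S)*S)/4 = -3 + (S*(-1 + S))/4 = -3 + S*(-1 + S)/4)
v = 81 (v = 9**2 = 81)
n(J, U) = -81/4 (n(J, U) = (-1*81)/4 = (1/4)*(-81) = -81/4)
(1*11 + 2) + n(18, E(-2))*(-233) = (1*11 + 2) - 81/4*(-233) = (11 + 2) + 18873/4 = 13 + 18873/4 = 18925/4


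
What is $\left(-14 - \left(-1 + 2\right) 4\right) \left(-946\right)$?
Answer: $17028$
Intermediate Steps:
$\left(-14 - \left(-1 + 2\right) 4\right) \left(-946\right) = \left(-14 - 1 \cdot 4\right) \left(-946\right) = \left(-14 - 4\right) \left(-946\right) = \left(-18\right) \left(-946\right) = 17028$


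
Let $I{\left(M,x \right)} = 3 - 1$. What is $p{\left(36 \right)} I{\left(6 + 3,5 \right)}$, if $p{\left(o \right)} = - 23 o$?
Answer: $-1656$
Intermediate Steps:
$I{\left(M,x \right)} = 2$ ($I{\left(M,x \right)} = 3 - 1 = 2$)
$p{\left(36 \right)} I{\left(6 + 3,5 \right)} = \left(-23\right) 36 \cdot 2 = \left(-828\right) 2 = -1656$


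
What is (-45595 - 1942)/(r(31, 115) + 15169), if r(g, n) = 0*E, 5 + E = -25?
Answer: -6791/2167 ≈ -3.1338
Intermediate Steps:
E = -30 (E = -5 - 25 = -30)
r(g, n) = 0 (r(g, n) = 0*(-30) = 0)
(-45595 - 1942)/(r(31, 115) + 15169) = (-45595 - 1942)/(0 + 15169) = -47537/15169 = -47537*1/15169 = -6791/2167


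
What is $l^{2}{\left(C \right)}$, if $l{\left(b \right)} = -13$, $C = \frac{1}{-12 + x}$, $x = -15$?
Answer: $169$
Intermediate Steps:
$C = - \frac{1}{27}$ ($C = \frac{1}{-12 - 15} = \frac{1}{-27} = - \frac{1}{27} \approx -0.037037$)
$l^{2}{\left(C \right)} = \left(-13\right)^{2} = 169$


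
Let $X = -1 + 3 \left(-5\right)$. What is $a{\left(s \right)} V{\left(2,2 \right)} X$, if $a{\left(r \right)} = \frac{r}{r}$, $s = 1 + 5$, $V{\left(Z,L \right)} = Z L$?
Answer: $-64$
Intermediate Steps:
$V{\left(Z,L \right)} = L Z$
$s = 6$
$a{\left(r \right)} = 1$
$X = -16$ ($X = -1 - 15 = -16$)
$a{\left(s \right)} V{\left(2,2 \right)} X = 1 \cdot 2 \cdot 2 \left(-16\right) = 1 \cdot 4 \left(-16\right) = 4 \left(-16\right) = -64$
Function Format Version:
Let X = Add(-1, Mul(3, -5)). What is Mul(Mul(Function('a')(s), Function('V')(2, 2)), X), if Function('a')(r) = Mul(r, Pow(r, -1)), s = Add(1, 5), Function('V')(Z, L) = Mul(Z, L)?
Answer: -64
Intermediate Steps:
Function('V')(Z, L) = Mul(L, Z)
s = 6
Function('a')(r) = 1
X = -16 (X = Add(-1, -15) = -16)
Mul(Mul(Function('a')(s), Function('V')(2, 2)), X) = Mul(Mul(1, Mul(2, 2)), -16) = Mul(Mul(1, 4), -16) = Mul(4, -16) = -64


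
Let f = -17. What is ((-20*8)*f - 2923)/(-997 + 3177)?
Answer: -203/2180 ≈ -0.093119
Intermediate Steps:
((-20*8)*f - 2923)/(-997 + 3177) = (-20*8*(-17) - 2923)/(-997 + 3177) = (-160*(-17) - 2923)/2180 = (2720 - 2923)*(1/2180) = -203*1/2180 = -203/2180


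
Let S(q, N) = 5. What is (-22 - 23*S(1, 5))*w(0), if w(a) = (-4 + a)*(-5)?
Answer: -2740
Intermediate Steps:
w(a) = 20 - 5*a
(-22 - 23*S(1, 5))*w(0) = (-22 - 23*5)*(20 - 5*0) = (-22 - 115)*(20 + 0) = -137*20 = -2740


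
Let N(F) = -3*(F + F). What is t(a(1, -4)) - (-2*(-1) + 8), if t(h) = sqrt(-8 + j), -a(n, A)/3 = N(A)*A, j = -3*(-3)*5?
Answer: -10 + sqrt(37) ≈ -3.9172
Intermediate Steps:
j = 45 (j = 9*5 = 45)
N(F) = -6*F
a(n, A) = 18*A**2 (a(n, A) = -3*(-6*A)*A = -(-18)*A**2 = 18*A**2)
t(h) = sqrt(37) (t(h) = sqrt(-8 + 45) = sqrt(37))
t(a(1, -4)) - (-2*(-1) + 8) = sqrt(37) - (-2*(-1) + 8) = sqrt(37) - (2 + 8) = sqrt(37) - 1*10 = sqrt(37) - 10 = -10 + sqrt(37)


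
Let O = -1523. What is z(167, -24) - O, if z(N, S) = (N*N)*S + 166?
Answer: -667647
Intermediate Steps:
z(N, S) = 166 + S*N² (z(N, S) = N²*S + 166 = S*N² + 166 = 166 + S*N²)
z(167, -24) - O = (166 - 24*167²) - 1*(-1523) = (166 - 24*27889) + 1523 = (166 - 669336) + 1523 = -669170 + 1523 = -667647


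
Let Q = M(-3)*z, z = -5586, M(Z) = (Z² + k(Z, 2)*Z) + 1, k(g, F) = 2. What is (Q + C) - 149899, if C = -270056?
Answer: -442299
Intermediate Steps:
M(Z) = 1 + Z² + 2*Z (M(Z) = (Z² + 2*Z) + 1 = 1 + Z² + 2*Z)
Q = -22344 (Q = (1 + (-3)² + 2*(-3))*(-5586) = (1 + 9 - 6)*(-5586) = 4*(-5586) = -22344)
(Q + C) - 149899 = (-22344 - 270056) - 149899 = -292400 - 149899 = -442299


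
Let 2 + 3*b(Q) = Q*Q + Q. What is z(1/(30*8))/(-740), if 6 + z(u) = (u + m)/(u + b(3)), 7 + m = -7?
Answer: 1633/118548 ≈ 0.013775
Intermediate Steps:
b(Q) = -2/3 + Q/3 + Q**2/3 (b(Q) = -2/3 + (Q*Q + Q)/3 = -2/3 + (Q**2 + Q)/3 = -2/3 + (Q + Q**2)/3 = -2/3 + (Q/3 + Q**2/3) = -2/3 + Q/3 + Q**2/3)
m = -14 (m = -7 - 7 = -14)
z(u) = -6 + (-14 + u)/(10/3 + u) (z(u) = -6 + (u - 14)/(u + (-2/3 + (1/3)*3 + (1/3)*3**2)) = -6 + (-14 + u)/(u + (-2/3 + 1 + (1/3)*9)) = -6 + (-14 + u)/(u + (-2/3 + 1 + 3)) = -6 + (-14 + u)/(u + 10/3) = -6 + (-14 + u)/(10/3 + u))
z(1/(30*8))/(-740) = (3*(-34 - 5/(30*8))/(10 + 3*(1/(30*8))))/(-740) = (3*(-34 - 1/(6*8))/(10 + 3*((1/30)*(1/8))))*(-1/740) = (3*(-34 - 5*1/240)/(10 + 3*(1/240)))*(-1/740) = (3*(-34 - 1/48)/(10 + 1/80))*(-1/740) = (3*(-1633/48)/(801/80))*(-1/740) = (3*(80/801)*(-1633/48))*(-1/740) = -8165/801*(-1/740) = 1633/118548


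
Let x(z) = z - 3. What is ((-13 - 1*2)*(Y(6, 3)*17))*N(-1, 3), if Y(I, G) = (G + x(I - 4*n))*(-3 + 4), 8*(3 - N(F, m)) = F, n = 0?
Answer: -19125/4 ≈ -4781.3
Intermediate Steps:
N(F, m) = 3 - F/8
x(z) = -3 + z
Y(I, G) = -3 + G + I (Y(I, G) = (G + (-3 + (I - 4*0)))*(-3 + 4) = (G + (-3 + (I + 0)))*1 = (G + (-3 + I))*1 = (-3 + G + I)*1 = -3 + G + I)
((-13 - 1*2)*(Y(6, 3)*17))*N(-1, 3) = ((-13 - 1*2)*((-3 + 3 + 6)*17))*(3 - 1/8*(-1)) = ((-13 - 2)*(6*17))*(3 + 1/8) = -15*102*(25/8) = -1530*25/8 = -19125/4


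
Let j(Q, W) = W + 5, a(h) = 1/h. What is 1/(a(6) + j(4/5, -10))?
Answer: -6/29 ≈ -0.20690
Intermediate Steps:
j(Q, W) = 5 + W
1/(a(6) + j(4/5, -10)) = 1/(1/6 + (5 - 10)) = 1/(⅙ - 5) = 1/(-29/6) = -6/29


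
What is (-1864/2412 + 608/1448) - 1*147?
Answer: -16082539/109143 ≈ -147.35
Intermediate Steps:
(-1864/2412 + 608/1448) - 1*147 = (-1864*1/2412 + 608*(1/1448)) - 147 = (-466/603 + 76/181) - 147 = -38518/109143 - 147 = -16082539/109143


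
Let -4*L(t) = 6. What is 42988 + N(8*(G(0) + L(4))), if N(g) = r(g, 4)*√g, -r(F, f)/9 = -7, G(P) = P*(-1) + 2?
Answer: 43114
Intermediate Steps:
L(t) = -3/2 (L(t) = -¼*6 = -3/2)
G(P) = 2 - P (G(P) = -P + 2 = 2 - P)
r(F, f) = 63 (r(F, f) = -9*(-7) = 63)
N(g) = 63*√g
42988 + N(8*(G(0) + L(4))) = 42988 + 63*√(8*((2 - 1*0) - 3/2)) = 42988 + 63*√(8*((2 + 0) - 3/2)) = 42988 + 63*√(8*(2 - 3/2)) = 42988 + 63*√(8*(½)) = 42988 + 63*√4 = 42988 + 63*2 = 42988 + 126 = 43114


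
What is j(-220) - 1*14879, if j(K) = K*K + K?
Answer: 33301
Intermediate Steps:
j(K) = K + K² (j(K) = K² + K = K + K²)
j(-220) - 1*14879 = -220*(1 - 220) - 1*14879 = -220*(-219) - 14879 = 48180 - 14879 = 33301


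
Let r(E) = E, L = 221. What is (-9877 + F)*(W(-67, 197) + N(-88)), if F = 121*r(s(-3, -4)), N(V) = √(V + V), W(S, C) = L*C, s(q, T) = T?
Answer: -451086857 - 41444*I*√11 ≈ -4.5109e+8 - 1.3745e+5*I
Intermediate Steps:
W(S, C) = 221*C
N(V) = √2*√V (N(V) = √(2*V) = √2*√V)
F = -484 (F = 121*(-4) = -484)
(-9877 + F)*(W(-67, 197) + N(-88)) = (-9877 - 484)*(221*197 + √2*√(-88)) = -10361*(43537 + √2*(2*I*√22)) = -10361*(43537 + 4*I*√11) = -451086857 - 41444*I*√11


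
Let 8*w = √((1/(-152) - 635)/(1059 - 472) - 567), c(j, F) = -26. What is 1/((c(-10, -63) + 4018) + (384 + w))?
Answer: 24988430336/109349421836865 - 16*I*√1130613715874/109349421836865 ≈ 0.00022852 - 1.5558e-7*I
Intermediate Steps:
w = I*√1130613715874/356896 (w = √((1/(-152) - 635)/(1059 - 472) - 567)/8 = √((-1/152 - 635)/587 - 567)/8 = √(-96521/152*1/587 - 567)/8 = √(-96521/89224 - 567)/8 = √(-50686529/89224)/8 = (I*√1130613715874/44612)/8 = I*√1130613715874/356896 ≈ 2.9793*I)
1/((c(-10, -63) + 4018) + (384 + w)) = 1/((-26 + 4018) + (384 + I*√1130613715874/356896)) = 1/(3992 + (384 + I*√1130613715874/356896)) = 1/(4376 + I*√1130613715874/356896)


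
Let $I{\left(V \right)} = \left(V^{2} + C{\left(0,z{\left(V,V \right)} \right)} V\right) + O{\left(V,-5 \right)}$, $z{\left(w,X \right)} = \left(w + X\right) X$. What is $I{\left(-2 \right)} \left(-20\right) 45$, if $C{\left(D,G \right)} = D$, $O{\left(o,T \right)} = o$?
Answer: $-1800$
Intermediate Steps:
$z{\left(w,X \right)} = X \left(X + w\right)$ ($z{\left(w,X \right)} = \left(X + w\right) X = X \left(X + w\right)$)
$I{\left(V \right)} = V + V^{2}$ ($I{\left(V \right)} = \left(V^{2} + 0 V\right) + V = \left(V^{2} + 0\right) + V = V^{2} + V = V + V^{2}$)
$I{\left(-2 \right)} \left(-20\right) 45 = - 2 \left(1 - 2\right) \left(-20\right) 45 = \left(-2\right) \left(-1\right) \left(-20\right) 45 = 2 \left(-20\right) 45 = \left(-40\right) 45 = -1800$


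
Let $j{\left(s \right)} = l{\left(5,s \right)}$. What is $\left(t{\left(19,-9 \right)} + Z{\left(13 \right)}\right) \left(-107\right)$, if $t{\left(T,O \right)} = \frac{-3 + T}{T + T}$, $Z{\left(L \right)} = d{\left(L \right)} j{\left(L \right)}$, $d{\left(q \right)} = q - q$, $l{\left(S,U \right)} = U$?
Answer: $- \frac{856}{19} \approx -45.053$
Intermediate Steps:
$j{\left(s \right)} = s$
$d{\left(q \right)} = 0$
$Z{\left(L \right)} = 0$ ($Z{\left(L \right)} = 0 L = 0$)
$t{\left(T,O \right)} = \frac{-3 + T}{2 T}$
$\left(t{\left(19,-9 \right)} + Z{\left(13 \right)}\right) \left(-107\right) = \left(\frac{-3 + 19}{2 \cdot 19} + 0\right) \left(-107\right) = \left(\frac{1}{2} \cdot \frac{1}{19} \cdot 16 + 0\right) \left(-107\right) = \left(\frac{8}{19} + 0\right) \left(-107\right) = \frac{8}{19} \left(-107\right) = - \frac{856}{19}$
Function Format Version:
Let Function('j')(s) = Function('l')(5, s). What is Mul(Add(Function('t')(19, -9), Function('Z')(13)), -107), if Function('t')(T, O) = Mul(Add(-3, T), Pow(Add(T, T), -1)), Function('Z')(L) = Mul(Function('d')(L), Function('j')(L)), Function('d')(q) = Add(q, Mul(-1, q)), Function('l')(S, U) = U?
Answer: Rational(-856, 19) ≈ -45.053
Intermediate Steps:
Function('j')(s) = s
Function('d')(q) = 0
Function('Z')(L) = 0 (Function('Z')(L) = Mul(0, L) = 0)
Function('t')(T, O) = Mul(Rational(1, 2), Pow(T, -1), Add(-3, T)) (Function('t')(T, O) = Mul(Add(-3, T), Pow(Mul(2, T), -1)) = Mul(Add(-3, T), Mul(Rational(1, 2), Pow(T, -1))) = Mul(Rational(1, 2), Pow(T, -1), Add(-3, T)))
Mul(Add(Function('t')(19, -9), Function('Z')(13)), -107) = Mul(Add(Mul(Rational(1, 2), Pow(19, -1), Add(-3, 19)), 0), -107) = Mul(Add(Mul(Rational(1, 2), Rational(1, 19), 16), 0), -107) = Mul(Add(Rational(8, 19), 0), -107) = Mul(Rational(8, 19), -107) = Rational(-856, 19)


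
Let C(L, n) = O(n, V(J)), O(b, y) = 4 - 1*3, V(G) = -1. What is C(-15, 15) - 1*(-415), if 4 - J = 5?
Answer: 416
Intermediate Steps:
J = -1 (J = 4 - 1*5 = 4 - 5 = -1)
O(b, y) = 1 (O(b, y) = 4 - 3 = 1)
C(L, n) = 1
C(-15, 15) - 1*(-415) = 1 - 1*(-415) = 1 + 415 = 416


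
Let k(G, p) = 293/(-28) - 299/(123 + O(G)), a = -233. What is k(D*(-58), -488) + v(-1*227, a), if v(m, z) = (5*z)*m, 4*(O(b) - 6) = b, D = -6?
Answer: 399838045/1512 ≈ 2.6444e+5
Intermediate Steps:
O(b) = 6 + b/4
v(m, z) = 5*m*z
k(G, p) = -293/28 - 299/(129 + G/4) (k(G, p) = 293/(-28) - 299/(123 + (6 + G/4)) = 293*(-1/28) - 299/(129 + G/4) = -293/28 - 299/(129 + G/4))
k(D*(-58), -488) + v(-1*227, a) = (-184676 - (-1758)*(-58))/(28*(516 - 6*(-58))) + 5*(-1*227)*(-233) = (-184676 - 293*348)/(28*(516 + 348)) + 5*(-227)*(-233) = (1/28)*(-184676 - 101964)/864 + 264455 = (1/28)*(1/864)*(-286640) + 264455 = -17915/1512 + 264455 = 399838045/1512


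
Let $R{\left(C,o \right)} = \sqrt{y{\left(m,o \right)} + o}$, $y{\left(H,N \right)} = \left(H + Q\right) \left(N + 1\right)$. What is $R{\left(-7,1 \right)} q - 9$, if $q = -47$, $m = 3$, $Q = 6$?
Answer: $-9 - 47 \sqrt{19} \approx -213.87$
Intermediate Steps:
$y{\left(H,N \right)} = \left(1 + N\right) \left(6 + H\right)$ ($y{\left(H,N \right)} = \left(H + 6\right) \left(N + 1\right) = \left(6 + H\right) \left(1 + N\right) = \left(1 + N\right) \left(6 + H\right)$)
$R{\left(C,o \right)} = \sqrt{9 + 10 o}$ ($R{\left(C,o \right)} = \sqrt{\left(6 + 3 + 6 o + 3 o\right) + o} = \sqrt{\left(9 + 9 o\right) + o} = \sqrt{9 + 10 o}$)
$R{\left(-7,1 \right)} q - 9 = \sqrt{9 + 10 \cdot 1} \left(-47\right) - 9 = \sqrt{9 + 10} \left(-47\right) - 9 = \sqrt{19} \left(-47\right) - 9 = - 47 \sqrt{19} - 9 = -9 - 47 \sqrt{19}$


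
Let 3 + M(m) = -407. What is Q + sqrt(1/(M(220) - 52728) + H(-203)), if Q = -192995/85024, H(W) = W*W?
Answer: -192995/85024 + sqrt(4379527682)/326 ≈ 200.73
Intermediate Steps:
M(m) = -410 (M(m) = -3 - 407 = -410)
H(W) = W**2
Q = -192995/85024 (Q = -192995*1/85024 = -192995/85024 ≈ -2.2699)
Q + sqrt(1/(M(220) - 52728) + H(-203)) = -192995/85024 + sqrt(1/(-410 - 52728) + (-203)**2) = -192995/85024 + sqrt(1/(-53138) + 41209) = -192995/85024 + sqrt(-1/53138 + 41209) = -192995/85024 + sqrt(2189763841/53138) = -192995/85024 + sqrt(4379527682)/326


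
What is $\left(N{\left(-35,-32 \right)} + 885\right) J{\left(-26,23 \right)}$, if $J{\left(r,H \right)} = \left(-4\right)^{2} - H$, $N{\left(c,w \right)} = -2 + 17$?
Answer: $-6300$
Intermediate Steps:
$N{\left(c,w \right)} = 15$
$J{\left(r,H \right)} = 16 - H$
$\left(N{\left(-35,-32 \right)} + 885\right) J{\left(-26,23 \right)} = \left(15 + 885\right) \left(16 - 23\right) = 900 \left(16 - 23\right) = 900 \left(-7\right) = -6300$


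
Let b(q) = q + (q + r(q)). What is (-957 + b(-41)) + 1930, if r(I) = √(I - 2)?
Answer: 891 + I*√43 ≈ 891.0 + 6.5574*I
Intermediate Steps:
r(I) = √(-2 + I)
b(q) = √(-2 + q) + 2*q (b(q) = q + (q + √(-2 + q)) = √(-2 + q) + 2*q)
(-957 + b(-41)) + 1930 = (-957 + (√(-2 - 41) + 2*(-41))) + 1930 = (-957 + (√(-43) - 82)) + 1930 = (-957 + (I*√43 - 82)) + 1930 = (-957 + (-82 + I*√43)) + 1930 = (-1039 + I*√43) + 1930 = 891 + I*√43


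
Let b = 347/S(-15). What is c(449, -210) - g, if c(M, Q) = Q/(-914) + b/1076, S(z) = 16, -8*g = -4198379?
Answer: -4128952638597/7867712 ≈ -5.2480e+5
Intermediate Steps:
g = 4198379/8 (g = -⅛*(-4198379) = 4198379/8 ≈ 5.2480e+5)
b = 347/16 ≈ 21.688
c(M, Q) = 347/17216 - Q/914 (c(M, Q) = Q/(-914) + (347/16)/1076 = Q*(-1/914) + (347/16)*(1/1076) = -Q/914 + 347/17216 = 347/17216 - Q/914)
c(449, -210) - g = (347/17216 - 1/914*(-210)) - 1*4198379/8 = (347/17216 + 105/457) - 4198379/8 = 1966259/7867712 - 4198379/8 = -4128952638597/7867712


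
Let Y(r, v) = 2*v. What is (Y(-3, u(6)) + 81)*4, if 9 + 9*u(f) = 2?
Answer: 2860/9 ≈ 317.78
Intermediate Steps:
u(f) = -7/9 (u(f) = -1 + (1/9)*2 = -1 + 2/9 = -7/9)
(Y(-3, u(6)) + 81)*4 = (2*(-7/9) + 81)*4 = (-14/9 + 81)*4 = (715/9)*4 = 2860/9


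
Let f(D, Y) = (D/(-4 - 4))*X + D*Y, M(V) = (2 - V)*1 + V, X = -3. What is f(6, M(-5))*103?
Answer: 5871/4 ≈ 1467.8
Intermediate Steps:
M(V) = 2 (M(V) = (2 - V) + V = 2)
f(D, Y) = 3*D/8 + D*Y (f(D, Y) = (D/(-4 - 4))*(-3) + D*Y = (D/(-8))*(-3) + D*Y = -D/8*(-3) + D*Y = 3*D/8 + D*Y)
f(6, M(-5))*103 = ((1/8)*6*(3 + 8*2))*103 = ((1/8)*6*(3 + 16))*103 = ((1/8)*6*19)*103 = (57/4)*103 = 5871/4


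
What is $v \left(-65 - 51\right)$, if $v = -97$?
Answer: $11252$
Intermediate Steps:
$v \left(-65 - 51\right) = - 97 \left(-65 - 51\right) = \left(-97\right) \left(-116\right) = 11252$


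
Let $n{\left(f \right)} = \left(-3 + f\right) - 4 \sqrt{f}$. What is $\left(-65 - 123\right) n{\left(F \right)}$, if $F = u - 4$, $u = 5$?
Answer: $1128$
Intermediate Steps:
$F = 1$ ($F = 5 - 4 = 1$)
$n{\left(f \right)} = -3 + f - 4 \sqrt{f}$
$\left(-65 - 123\right) n{\left(F \right)} = \left(-65 - 123\right) \left(-3 + 1 - 4 \sqrt{1}\right) = - 188 \left(-3 + 1 - 4\right) = \left(-188\right) \left(-6\right) = 1128$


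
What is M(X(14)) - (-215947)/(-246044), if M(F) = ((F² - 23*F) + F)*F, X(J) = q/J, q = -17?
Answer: -5925560317/168786184 ≈ -35.107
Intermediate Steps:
X(J) = -17/J
M(F) = F*(F² - 22*F) (M(F) = (F² - 22*F)*F = F*(F² - 22*F))
M(X(14)) - (-215947)/(-246044) = (-17/14)²*(-22 - 17/14) - (-215947)/(-246044) = (-17*1/14)²*(-22 - 17*1/14) - (-215947)*(-1)/246044 = (-17/14)²*(-22 - 17/14) - 1*215947/246044 = (289/196)*(-325/14) - 215947/246044 = -93925/2744 - 215947/246044 = -5925560317/168786184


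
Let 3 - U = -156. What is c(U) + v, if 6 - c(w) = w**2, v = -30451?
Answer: -55726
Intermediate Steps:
U = 159 (U = 3 - 1*(-156) = 3 + 156 = 159)
c(w) = 6 - w**2
c(U) + v = (6 - 1*159**2) - 30451 = (6 - 1*25281) - 30451 = (6 - 25281) - 30451 = -25275 - 30451 = -55726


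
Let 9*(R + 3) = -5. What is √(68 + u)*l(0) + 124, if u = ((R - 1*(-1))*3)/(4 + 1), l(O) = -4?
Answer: 124 - 4*√14955/15 ≈ 91.389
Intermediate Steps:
R = -32/9 (R = -3 + (⅑)*(-5) = -3 - 5/9 = -32/9 ≈ -3.5556)
u = -23/15 (u = ((-32/9 - 1*(-1))*3)/(4 + 1) = ((-32/9 + 1)*3)/5 = -23/9*3*(⅕) = -23/3*⅕ = -23/15 ≈ -1.5333)
√(68 + u)*l(0) + 124 = √(68 - 23/15)*(-4) + 124 = √(997/15)*(-4) + 124 = (√14955/15)*(-4) + 124 = -4*√14955/15 + 124 = 124 - 4*√14955/15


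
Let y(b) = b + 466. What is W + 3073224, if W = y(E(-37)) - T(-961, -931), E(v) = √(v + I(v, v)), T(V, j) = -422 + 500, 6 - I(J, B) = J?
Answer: 3073612 + √6 ≈ 3.0736e+6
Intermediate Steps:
I(J, B) = 6 - J
T(V, j) = 78
E(v) = √6 (E(v) = √(v + (6 - v)) = √6)
y(b) = 466 + b
W = 388 + √6 (W = (466 + √6) - 1*78 = (466 + √6) - 78 = 388 + √6 ≈ 390.45)
W + 3073224 = (388 + √6) + 3073224 = 3073612 + √6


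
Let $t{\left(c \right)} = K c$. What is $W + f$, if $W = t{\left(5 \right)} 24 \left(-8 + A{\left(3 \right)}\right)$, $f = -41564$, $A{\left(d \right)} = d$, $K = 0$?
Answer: $-41564$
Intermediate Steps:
$t{\left(c \right)} = 0$ ($t{\left(c \right)} = 0 c = 0$)
$W = 0$ ($W = 0 \cdot 24 \left(-8 + 3\right) = 0 \cdot 24 \left(-5\right) = 0 \left(-120\right) = 0$)
$W + f = 0 - 41564 = -41564$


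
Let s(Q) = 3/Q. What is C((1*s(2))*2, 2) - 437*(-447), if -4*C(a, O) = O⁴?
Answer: 195335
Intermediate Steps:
C(a, O) = -O⁴/4
C((1*s(2))*2, 2) - 437*(-447) = -¼*2⁴ - 437*(-447) = -¼*16 + 195339 = -4 + 195339 = 195335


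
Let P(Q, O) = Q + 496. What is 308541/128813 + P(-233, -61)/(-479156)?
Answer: 147805393577/61721521828 ≈ 2.3947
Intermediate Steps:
P(Q, O) = 496 + Q
308541/128813 + P(-233, -61)/(-479156) = 308541/128813 + (496 - 233)/(-479156) = 308541*(1/128813) + 263*(-1/479156) = 308541/128813 - 263/479156 = 147805393577/61721521828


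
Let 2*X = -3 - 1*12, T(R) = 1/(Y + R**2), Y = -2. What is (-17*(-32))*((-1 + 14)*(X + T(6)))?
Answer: -52832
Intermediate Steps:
T(R) = 1/(-2 + R**2)
X = -15/2 (X = (-3 - 1*12)/2 = (-3 - 12)/2 = (1/2)*(-15) = -15/2 ≈ -7.5000)
(-17*(-32))*((-1 + 14)*(X + T(6))) = (-17*(-32))*((-1 + 14)*(-15/2 + 1/(-2 + 6**2))) = 544*(13*(-15/2 + 1/(-2 + 36))) = 544*(13*(-15/2 + 1/34)) = 544*(13*(-127/17)) = 544*(-1651/17) = -52832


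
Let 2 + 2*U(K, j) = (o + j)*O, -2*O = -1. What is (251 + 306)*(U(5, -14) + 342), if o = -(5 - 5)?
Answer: 375975/2 ≈ 1.8799e+5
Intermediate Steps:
O = 1/2 (O = -1/2*(-1) = 1/2 ≈ 0.50000)
o = 0 (o = -1*0 = 0)
U(K, j) = -1 + j/4 (U(K, j) = -1 + ((0 + j)*(1/2))/2 = -1 + (j*(1/2))/2 = -1 + (j/2)/2 = -1 + j/4)
(251 + 306)*(U(5, -14) + 342) = (251 + 306)*((-1 + (1/4)*(-14)) + 342) = 557*((-1 - 7/2) + 342) = 557*(-9/2 + 342) = 557*(675/2) = 375975/2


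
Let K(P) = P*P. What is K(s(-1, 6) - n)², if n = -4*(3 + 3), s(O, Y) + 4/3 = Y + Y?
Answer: 116985856/81 ≈ 1.4443e+6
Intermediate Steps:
s(O, Y) = -4/3 + 2*Y (s(O, Y) = -4/3 + (Y + Y) = -4/3 + 2*Y)
n = -24 (n = -4*6 = -24)
K(P) = P²
K(s(-1, 6) - n)² = (((-4/3 + 2*6) - 1*(-24))²)² = (((-4/3 + 12) + 24)²)² = ((32/3 + 24)²)² = ((104/3)²)² = (10816/9)² = 116985856/81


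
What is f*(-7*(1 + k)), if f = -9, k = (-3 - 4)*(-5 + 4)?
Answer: 504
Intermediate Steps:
k = 7 (k = -7*(-1) = 7)
f*(-7*(1 + k)) = -(-63)*(1 + 7) = -(-63)*8 = -9*(-56) = 504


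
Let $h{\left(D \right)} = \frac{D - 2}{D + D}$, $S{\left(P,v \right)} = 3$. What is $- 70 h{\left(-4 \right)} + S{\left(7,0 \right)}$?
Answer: $- \frac{99}{2} \approx -49.5$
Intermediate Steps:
$h{\left(D \right)} = \frac{-2 + D}{2 D}$
$- 70 h{\left(-4 \right)} + S{\left(7,0 \right)} = - 70 \frac{-2 - 4}{2 \left(-4\right)} + 3 = - 70 \cdot \frac{1}{2} \left(- \frac{1}{4}\right) \left(-6\right) + 3 = \left(-70\right) \frac{3}{4} + 3 = - \frac{105}{2} + 3 = - \frac{99}{2}$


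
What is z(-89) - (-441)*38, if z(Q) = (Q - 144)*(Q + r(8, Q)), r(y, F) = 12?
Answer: 34699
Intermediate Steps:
z(Q) = (-144 + Q)*(12 + Q) (z(Q) = (Q - 144)*(Q + 12) = (-144 + Q)*(12 + Q))
z(-89) - (-441)*38 = (-1728 + (-89)² - 132*(-89)) - (-441)*38 = (-1728 + 7921 + 11748) - 1*(-16758) = 17941 + 16758 = 34699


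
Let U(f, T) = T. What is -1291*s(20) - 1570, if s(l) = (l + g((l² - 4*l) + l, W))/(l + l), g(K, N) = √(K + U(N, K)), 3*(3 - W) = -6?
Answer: -4431/2 - 1291*√170/20 ≈ -3057.1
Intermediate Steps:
W = 5 (W = 3 - ⅓*(-6) = 3 + 2 = 5)
g(K, N) = √2*√K (g(K, N) = √(K + K) = √(2*K) = √2*√K)
s(l) = (l + √2*√(l² - 3*l))/(2*l) (s(l) = (l + √2*√((l² - 4*l) + l))/(l + l) = (l + √2*√(l² - 3*l))/((2*l)) = (l + √2*√(l² - 3*l))*(1/(2*l)) = (l + √2*√(l² - 3*l))/(2*l))
-1291*s(20) - 1570 = -1291*(20 + √2*√(20*(-3 + 20)))/(2*20) - 1570 = -1291*(20 + √2*√(20*17))/(2*20) - 1570 = -1291*(20 + √2*√340)/(2*20) - 1570 = -1291*(20 + √2*(2*√85))/(2*20) - 1570 = -1291*(20 + 2*√170)/(2*20) - 1570 = -1291*(½ + √170/20) - 1570 = (-1291/2 - 1291*√170/20) - 1570 = -4431/2 - 1291*√170/20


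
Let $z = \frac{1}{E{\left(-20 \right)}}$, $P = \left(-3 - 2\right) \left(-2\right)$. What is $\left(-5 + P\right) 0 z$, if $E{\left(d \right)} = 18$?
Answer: $0$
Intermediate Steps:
$P = 10$ ($P = \left(-5\right) \left(-2\right) = 10$)
$z = \frac{1}{18} \approx 0.055556$
$\left(-5 + P\right) 0 z = \left(-5 + 10\right) 0 \cdot \frac{1}{18} = 5 \cdot 0 \cdot \frac{1}{18} = 0 \cdot \frac{1}{18} = 0$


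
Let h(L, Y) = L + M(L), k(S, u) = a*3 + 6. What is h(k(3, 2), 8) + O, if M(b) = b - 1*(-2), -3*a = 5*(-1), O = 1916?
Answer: 1940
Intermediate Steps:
a = 5/3 (a = -5*(-1)/3 = -⅓*(-5) = 5/3 ≈ 1.6667)
k(S, u) = 11 (k(S, u) = (5/3)*3 + 6 = 5 + 6 = 11)
M(b) = 2 + b (M(b) = b + 2 = 2 + b)
h(L, Y) = 2 + 2*L (h(L, Y) = L + (2 + L) = 2 + 2*L)
h(k(3, 2), 8) + O = (2 + 2*11) + 1916 = (2 + 22) + 1916 = 24 + 1916 = 1940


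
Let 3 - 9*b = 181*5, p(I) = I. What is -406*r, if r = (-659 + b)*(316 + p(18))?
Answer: 926582132/9 ≈ 1.0295e+8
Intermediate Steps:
b = -902/9 (b = ⅓ - 181*5/9 = ⅓ - ⅑*905 = ⅓ - 905/9 = -902/9 ≈ -100.22)
r = -2282222/9 (r = (-659 - 902/9)*(316 + 18) = -6833/9*334 = -2282222/9 ≈ -2.5358e+5)
-406*r = -406*(-2282222/9) = 926582132/9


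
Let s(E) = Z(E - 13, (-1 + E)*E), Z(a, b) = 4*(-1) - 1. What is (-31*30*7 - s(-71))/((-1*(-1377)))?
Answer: -6505/1377 ≈ -4.7240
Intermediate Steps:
Z(a, b) = -5 (Z(a, b) = -4 - 1 = -5)
s(E) = -5
(-31*30*7 - s(-71))/((-1*(-1377))) = (-31*30*7 - 1*(-5))/((-1*(-1377))) = (-930*7 + 5)/1377 = (-6510 + 5)*(1/1377) = -6505*1/1377 = -6505/1377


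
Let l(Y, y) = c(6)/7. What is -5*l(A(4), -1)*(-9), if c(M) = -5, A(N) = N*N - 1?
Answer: -225/7 ≈ -32.143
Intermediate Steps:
A(N) = -1 + N**2 (A(N) = N**2 - 1 = -1 + N**2)
l(Y, y) = -5/7
-5*l(A(4), -1)*(-9) = -5*(-5/7)*(-9) = (25/7)*(-9) = -225/7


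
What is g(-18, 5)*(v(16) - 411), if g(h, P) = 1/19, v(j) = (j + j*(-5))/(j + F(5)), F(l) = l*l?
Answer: -16915/779 ≈ -21.714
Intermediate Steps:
F(l) = l²
v(j) = -4*j/(25 + j) (v(j) = (j + j*(-5))/(j + 5²) = (j - 5*j)/(j + 25) = (-4*j)/(25 + j) = -4*j/(25 + j))
g(h, P) = 1/19
g(-18, 5)*(v(16) - 411) = (-4*16/(25 + 16) - 411)/19 = (-4*16/41 - 411)/19 = (-4*16*1/41 - 411)/19 = (-64/41 - 411)/19 = (1/19)*(-16915/41) = -16915/779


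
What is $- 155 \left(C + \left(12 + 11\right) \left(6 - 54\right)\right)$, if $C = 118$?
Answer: $152830$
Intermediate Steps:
$- 155 \left(C + \left(12 + 11\right) \left(6 - 54\right)\right) = - 155 \left(118 + \left(12 + 11\right) \left(6 - 54\right)\right) = - 155 \left(118 + 23 \left(-48\right)\right) = - 155 \left(118 - 1104\right) = \left(-155\right) \left(-986\right) = 152830$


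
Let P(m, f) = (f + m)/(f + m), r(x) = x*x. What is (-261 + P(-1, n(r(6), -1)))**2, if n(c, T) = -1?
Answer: 67600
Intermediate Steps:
r(x) = x**2
P(m, f) = 1
(-261 + P(-1, n(r(6), -1)))**2 = (-261 + 1)**2 = (-260)**2 = 67600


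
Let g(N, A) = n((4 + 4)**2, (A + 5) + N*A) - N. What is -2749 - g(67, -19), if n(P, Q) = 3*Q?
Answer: 1179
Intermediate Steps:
g(N, A) = 15 - N + 3*A + 3*A*N (g(N, A) = 3*((A + 5) + N*A) - N = 3*((5 + A) + A*N) - N = 3*(5 + A + A*N) - N = (15 + 3*A + 3*A*N) - N = 15 - N + 3*A + 3*A*N)
-2749 - g(67, -19) = -2749 - (15 - 1*67 + 3*(-19) + 3*(-19)*67) = -2749 - (15 - 67 - 57 - 3819) = -2749 - 1*(-3928) = -2749 + 3928 = 1179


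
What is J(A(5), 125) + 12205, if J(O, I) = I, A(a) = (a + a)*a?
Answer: 12330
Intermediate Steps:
A(a) = 2*a² (A(a) = (2*a)*a = 2*a²)
J(A(5), 125) + 12205 = 125 + 12205 = 12330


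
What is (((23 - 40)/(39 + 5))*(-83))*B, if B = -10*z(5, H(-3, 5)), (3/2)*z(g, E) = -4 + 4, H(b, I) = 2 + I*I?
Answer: 0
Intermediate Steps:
H(b, I) = 2 + I**2
z(g, E) = 0 (z(g, E) = 2*(-4 + 4)/3 = (2/3)*0 = 0)
B = 0 (B = -10*0 = 0)
(((23 - 40)/(39 + 5))*(-83))*B = (((23 - 40)/(39 + 5))*(-83))*0 = (-17/44*(-83))*0 = (-17*1/44*(-83))*0 = -17/44*(-83)*0 = (1411/44)*0 = 0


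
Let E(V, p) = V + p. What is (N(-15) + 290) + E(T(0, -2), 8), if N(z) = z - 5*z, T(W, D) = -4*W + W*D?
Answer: 358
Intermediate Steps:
T(W, D) = -4*W + D*W
N(z) = -4*z
(N(-15) + 290) + E(T(0, -2), 8) = (-4*(-15) + 290) + (0*(-4 - 2) + 8) = (60 + 290) + (0*(-6) + 8) = 350 + (0 + 8) = 350 + 8 = 358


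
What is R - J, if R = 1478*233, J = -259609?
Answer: 603983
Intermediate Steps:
R = 344374
R - J = 344374 - 1*(-259609) = 344374 + 259609 = 603983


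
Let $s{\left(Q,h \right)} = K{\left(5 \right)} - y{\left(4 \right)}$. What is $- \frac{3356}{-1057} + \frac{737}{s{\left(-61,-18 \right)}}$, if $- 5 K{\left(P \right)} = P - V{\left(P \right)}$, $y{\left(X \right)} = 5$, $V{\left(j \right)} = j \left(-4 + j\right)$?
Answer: $- \frac{762229}{5285} \approx -144.23$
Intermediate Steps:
$K{\left(P \right)} = - \frac{P}{5} + \frac{P \left(-4 + P\right)}{5}$ ($K{\left(P \right)} = - \frac{P - P \left(-4 + P\right)}{5} = - \frac{P}{5} + \frac{P \left(-4 + P\right)}{5}$)
$s{\left(Q,h \right)} = -5$ ($s{\left(Q,h \right)} = \frac{1}{5} \cdot 5 \left(-5 + 5\right) - 5 = \frac{1}{5} \cdot 5 \cdot 0 - 5 = 0 - 5 = -5$)
$- \frac{3356}{-1057} + \frac{737}{s{\left(-61,-18 \right)}} = - \frac{3356}{-1057} + \frac{737}{-5} = \left(-3356\right) \left(- \frac{1}{1057}\right) + 737 \left(- \frac{1}{5}\right) = \frac{3356}{1057} - \frac{737}{5} = - \frac{762229}{5285}$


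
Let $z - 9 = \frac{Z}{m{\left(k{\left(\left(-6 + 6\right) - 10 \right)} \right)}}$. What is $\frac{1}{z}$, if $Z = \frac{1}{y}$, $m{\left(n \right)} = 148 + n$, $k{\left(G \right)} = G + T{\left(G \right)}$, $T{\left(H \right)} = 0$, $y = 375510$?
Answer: $\frac{51820380}{466383421} \approx 0.11111$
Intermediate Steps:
$k{\left(G \right)} = G$ ($k{\left(G \right)} = G + 0 = G$)
$Z = \frac{1}{375510} \approx 2.663 \cdot 10^{-6}$
$z = \frac{466383421}{51820380}$ ($z = 9 + \frac{1}{375510 \left(148 + \left(\left(-6 + 6\right) - 10\right)\right)} = 9 + \frac{1}{375510 \left(148 + \left(0 - 10\right)\right)} = 9 + \frac{1}{375510 \left(148 - 10\right)} = 9 + \frac{1}{375510 \cdot 138} = 9 + \frac{1}{375510} \cdot \frac{1}{138} = 9 + \frac{1}{51820380} = \frac{466383421}{51820380} \approx 9.0$)
$\frac{1}{z} = \frac{1}{\frac{466383421}{51820380}} = \frac{51820380}{466383421}$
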